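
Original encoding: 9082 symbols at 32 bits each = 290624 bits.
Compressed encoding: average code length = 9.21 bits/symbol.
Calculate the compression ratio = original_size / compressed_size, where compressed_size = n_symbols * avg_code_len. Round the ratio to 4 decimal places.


original_size = n_symbols * orig_bits = 9082 * 32 = 290624 bits
compressed_size = n_symbols * avg_code_len = 9082 * 9.21 = 83645.22 bits
ratio = original_size / compressed_size = 290624 / 83645.22 = 3.4745

Compression ratio = 3.4745


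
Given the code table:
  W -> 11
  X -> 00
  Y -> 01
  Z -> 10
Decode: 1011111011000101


Decoding:
10 -> Z
11 -> W
11 -> W
10 -> Z
11 -> W
00 -> X
01 -> Y
01 -> Y


Result: ZWWZWXYY


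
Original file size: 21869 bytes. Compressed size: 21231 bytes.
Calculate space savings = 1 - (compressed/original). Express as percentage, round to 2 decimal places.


ratio = compressed/original = 21231/21869 = 0.970826
savings = 1 - ratio = 1 - 0.970826 = 0.029174
as a percentage: 0.029174 * 100 = 2.92%

Space savings = 1 - 21231/21869 = 2.92%


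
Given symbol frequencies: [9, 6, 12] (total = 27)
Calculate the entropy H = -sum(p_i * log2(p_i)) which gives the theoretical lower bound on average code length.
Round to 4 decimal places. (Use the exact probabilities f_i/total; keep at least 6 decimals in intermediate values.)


Per-symbol terms -p_i * log2(p_i) with p_i = f_i/27:
  p = 9/27 = 0.333333: log2(p) = -1.584963, -p*log2(p) = 0.528321
  p = 6/27 = 0.222222: log2(p) = -2.169925, -p*log2(p) = 0.482206
  p = 12/27 = 0.444444: log2(p) = -1.169925, -p*log2(p) = 0.519967
H = 0.528321 + 0.482206 + 0.519967 = 1.530494

H = 1.5305 bits/symbol


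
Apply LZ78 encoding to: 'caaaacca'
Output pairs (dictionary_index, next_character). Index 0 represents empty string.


LZ78 encoding steps:
Dictionary: {0: ''}
Step 1: w='' (idx 0), next='c' -> output (0, 'c'), add 'c' as idx 1
Step 2: w='' (idx 0), next='a' -> output (0, 'a'), add 'a' as idx 2
Step 3: w='a' (idx 2), next='a' -> output (2, 'a'), add 'aa' as idx 3
Step 4: w='a' (idx 2), next='c' -> output (2, 'c'), add 'ac' as idx 4
Step 5: w='c' (idx 1), next='a' -> output (1, 'a'), add 'ca' as idx 5


Encoded: [(0, 'c'), (0, 'a'), (2, 'a'), (2, 'c'), (1, 'a')]


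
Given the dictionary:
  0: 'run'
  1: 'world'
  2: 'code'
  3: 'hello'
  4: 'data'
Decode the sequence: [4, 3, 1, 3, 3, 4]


Look up each index in the dictionary:
  4 -> 'data'
  3 -> 'hello'
  1 -> 'world'
  3 -> 'hello'
  3 -> 'hello'
  4 -> 'data'

Decoded: "data hello world hello hello data"


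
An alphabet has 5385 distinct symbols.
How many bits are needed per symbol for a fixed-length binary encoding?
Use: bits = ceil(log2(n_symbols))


log2(5385) = 12.3947
Bracket: 2^12 = 4096 < 5385 <= 2^13 = 8192
So ceil(log2(5385)) = 13

bits = ceil(log2(5385)) = ceil(12.3947) = 13 bits


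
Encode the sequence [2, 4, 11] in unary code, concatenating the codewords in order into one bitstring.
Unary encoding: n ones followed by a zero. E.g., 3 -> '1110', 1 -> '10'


Encode each number as n ones followed by a terminating 0:
  2 -> 110 (3 bits)
  4 -> 11110 (5 bits)
  11 -> 111111111110 (12 bits)
Total length = 3 + 5 + 12 = 20 bits.

Unary([2, 4, 11]) = 11011110111111111110 (20 bits)


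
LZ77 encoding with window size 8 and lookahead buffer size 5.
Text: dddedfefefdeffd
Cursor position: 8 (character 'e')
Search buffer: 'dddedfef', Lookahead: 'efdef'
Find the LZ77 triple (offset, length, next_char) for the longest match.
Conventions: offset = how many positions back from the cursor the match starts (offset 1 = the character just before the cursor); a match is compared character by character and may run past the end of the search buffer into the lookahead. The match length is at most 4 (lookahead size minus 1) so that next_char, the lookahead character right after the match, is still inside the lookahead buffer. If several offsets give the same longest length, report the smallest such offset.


Try each offset into the search buffer:
  offset=1 (pos 7, char 'f'): match length 0
  offset=2 (pos 6, char 'e'): match length 2
  offset=3 (pos 5, char 'f'): match length 0
  offset=4 (pos 4, char 'd'): match length 0
  offset=5 (pos 3, char 'e'): match length 1
  offset=6 (pos 2, char 'd'): match length 0
  offset=7 (pos 1, char 'd'): match length 0
  offset=8 (pos 0, char 'd'): match length 0
Longest match has length 2 at offset 2.
next_char = character at position 8 + 2 = 10 -> 'd'

Best match: offset=2, length=2 (matching 'ef' starting at position 6)
LZ77 triple: (2, 2, 'd')


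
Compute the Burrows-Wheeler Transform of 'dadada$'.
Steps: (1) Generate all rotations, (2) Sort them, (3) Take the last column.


Rotations (sorted):
  0: $dadada -> last char: a
  1: a$dadad -> last char: d
  2: ada$dad -> last char: d
  3: adada$d -> last char: d
  4: da$dada -> last char: a
  5: dada$da -> last char: a
  6: dadada$ -> last char: $


BWT = adddaa$


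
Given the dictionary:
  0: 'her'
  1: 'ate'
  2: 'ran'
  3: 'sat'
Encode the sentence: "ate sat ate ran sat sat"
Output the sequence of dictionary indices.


Look up each word in the dictionary:
  'ate' -> 1
  'sat' -> 3
  'ate' -> 1
  'ran' -> 2
  'sat' -> 3
  'sat' -> 3

Encoded: [1, 3, 1, 2, 3, 3]


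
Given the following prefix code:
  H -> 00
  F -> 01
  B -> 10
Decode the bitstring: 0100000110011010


Decoding step by step:
Bits 01 -> F
Bits 00 -> H
Bits 00 -> H
Bits 01 -> F
Bits 10 -> B
Bits 01 -> F
Bits 10 -> B
Bits 10 -> B


Decoded message: FHHFBFBB


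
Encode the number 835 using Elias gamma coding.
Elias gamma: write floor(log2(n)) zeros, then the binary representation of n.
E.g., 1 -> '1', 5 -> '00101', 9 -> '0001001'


num_bits = floor(log2(835)) + 1 = 10
leading_zeros = num_bits - 1 = 9
binary(835) = 1101000011

Elias gamma(835) = '000000000' + '1101000011' = 0000000001101000011 (19 bits)


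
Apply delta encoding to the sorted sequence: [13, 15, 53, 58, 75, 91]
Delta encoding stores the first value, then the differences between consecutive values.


First value: 13
Deltas:
  15 - 13 = 2
  53 - 15 = 38
  58 - 53 = 5
  75 - 58 = 17
  91 - 75 = 16


Delta encoded: [13, 2, 38, 5, 17, 16]


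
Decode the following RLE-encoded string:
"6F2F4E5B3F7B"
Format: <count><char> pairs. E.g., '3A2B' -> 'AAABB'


Expanding each <count><char> pair:
  6F -> 'FFFFFF'
  2F -> 'FF'
  4E -> 'EEEE'
  5B -> 'BBBBB'
  3F -> 'FFF'
  7B -> 'BBBBBBB'

Decoded = FFFFFFFFEEEEBBBBBFFFBBBBBBB


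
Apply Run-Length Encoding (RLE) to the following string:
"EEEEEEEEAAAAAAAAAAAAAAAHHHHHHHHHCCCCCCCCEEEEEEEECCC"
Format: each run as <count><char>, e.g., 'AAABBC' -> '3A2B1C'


Scanning runs left to right:
  i=0: run of 'E' x 8 -> '8E'
  i=8: run of 'A' x 15 -> '15A'
  i=23: run of 'H' x 9 -> '9H'
  i=32: run of 'C' x 8 -> '8C'
  i=40: run of 'E' x 8 -> '8E'
  i=48: run of 'C' x 3 -> '3C'

RLE = 8E15A9H8C8E3C


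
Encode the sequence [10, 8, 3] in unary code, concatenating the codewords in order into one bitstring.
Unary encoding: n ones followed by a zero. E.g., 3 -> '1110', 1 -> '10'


Encode each number as n ones followed by a terminating 0:
  10 -> 11111111110 (11 bits)
  8 -> 111111110 (9 bits)
  3 -> 1110 (4 bits)
Total length = 11 + 9 + 4 = 24 bits.

Unary([10, 8, 3]) = 111111111101111111101110 (24 bits)


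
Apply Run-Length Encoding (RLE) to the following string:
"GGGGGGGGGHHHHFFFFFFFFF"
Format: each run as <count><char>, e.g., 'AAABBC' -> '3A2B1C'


Scanning runs left to right:
  i=0: run of 'G' x 9 -> '9G'
  i=9: run of 'H' x 4 -> '4H'
  i=13: run of 'F' x 9 -> '9F'

RLE = 9G4H9F


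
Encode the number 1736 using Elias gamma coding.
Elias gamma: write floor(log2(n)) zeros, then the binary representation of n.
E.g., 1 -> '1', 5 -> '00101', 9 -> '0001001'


num_bits = floor(log2(1736)) + 1 = 11
leading_zeros = num_bits - 1 = 10
binary(1736) = 11011001000

Elias gamma(1736) = '0000000000' + '11011001000' = 000000000011011001000 (21 bits)


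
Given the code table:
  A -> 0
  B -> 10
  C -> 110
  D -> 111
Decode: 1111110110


Decoding:
111 -> D
111 -> D
0 -> A
110 -> C


Result: DDAC


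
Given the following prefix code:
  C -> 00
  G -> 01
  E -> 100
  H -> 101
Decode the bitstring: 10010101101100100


Decoding step by step:
Bits 100 -> E
Bits 101 -> H
Bits 01 -> G
Bits 101 -> H
Bits 100 -> E
Bits 100 -> E


Decoded message: EHGHEE


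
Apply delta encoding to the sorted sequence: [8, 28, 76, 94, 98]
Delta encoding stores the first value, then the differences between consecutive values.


First value: 8
Deltas:
  28 - 8 = 20
  76 - 28 = 48
  94 - 76 = 18
  98 - 94 = 4


Delta encoded: [8, 20, 48, 18, 4]


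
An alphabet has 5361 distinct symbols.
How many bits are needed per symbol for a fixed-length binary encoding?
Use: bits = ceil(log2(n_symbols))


log2(5361) = 12.3883
Bracket: 2^12 = 4096 < 5361 <= 2^13 = 8192
So ceil(log2(5361)) = 13

bits = ceil(log2(5361)) = ceil(12.3883) = 13 bits


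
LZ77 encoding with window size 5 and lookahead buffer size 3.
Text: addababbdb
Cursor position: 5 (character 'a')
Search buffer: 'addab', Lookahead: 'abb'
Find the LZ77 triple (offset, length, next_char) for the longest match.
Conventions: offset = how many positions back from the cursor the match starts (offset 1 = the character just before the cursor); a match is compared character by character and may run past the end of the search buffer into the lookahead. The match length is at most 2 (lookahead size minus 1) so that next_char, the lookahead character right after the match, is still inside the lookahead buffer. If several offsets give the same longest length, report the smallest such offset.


Try each offset into the search buffer:
  offset=1 (pos 4, char 'b'): match length 0
  offset=2 (pos 3, char 'a'): match length 2
  offset=3 (pos 2, char 'd'): match length 0
  offset=4 (pos 1, char 'd'): match length 0
  offset=5 (pos 0, char 'a'): match length 1
Longest match has length 2 at offset 2.
next_char = character at position 5 + 2 = 7 -> 'b'

Best match: offset=2, length=2 (matching 'ab' starting at position 3)
LZ77 triple: (2, 2, 'b')


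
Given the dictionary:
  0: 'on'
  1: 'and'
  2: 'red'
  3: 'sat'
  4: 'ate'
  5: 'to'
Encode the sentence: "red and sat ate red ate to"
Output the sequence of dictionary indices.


Look up each word in the dictionary:
  'red' -> 2
  'and' -> 1
  'sat' -> 3
  'ate' -> 4
  'red' -> 2
  'ate' -> 4
  'to' -> 5

Encoded: [2, 1, 3, 4, 2, 4, 5]


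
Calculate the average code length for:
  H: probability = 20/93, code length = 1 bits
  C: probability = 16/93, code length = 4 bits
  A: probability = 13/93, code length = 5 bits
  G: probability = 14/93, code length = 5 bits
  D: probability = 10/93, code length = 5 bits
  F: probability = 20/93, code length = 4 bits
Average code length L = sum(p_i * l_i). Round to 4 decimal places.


Weighted contributions p_i * l_i:
  H: (20/93) * 1 = 20/93
  C: (16/93) * 4 = 64/93
  A: (13/93) * 5 = 65/93
  G: (14/93) * 5 = 70/93
  D: (10/93) * 5 = 50/93
  F: (20/93) * 4 = 80/93
Sum = (20 + 64 + 65 + 70 + 50 + 80)/93 = 349/93

L = 349/93 = 3.7527 bits/symbol


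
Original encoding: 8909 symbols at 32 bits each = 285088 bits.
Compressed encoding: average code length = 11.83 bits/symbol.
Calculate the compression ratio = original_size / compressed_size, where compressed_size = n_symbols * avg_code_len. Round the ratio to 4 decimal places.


original_size = n_symbols * orig_bits = 8909 * 32 = 285088 bits
compressed_size = n_symbols * avg_code_len = 8909 * 11.83 = 105393.47 bits
ratio = original_size / compressed_size = 285088 / 105393.47 = 2.705

Compression ratio = 2.705


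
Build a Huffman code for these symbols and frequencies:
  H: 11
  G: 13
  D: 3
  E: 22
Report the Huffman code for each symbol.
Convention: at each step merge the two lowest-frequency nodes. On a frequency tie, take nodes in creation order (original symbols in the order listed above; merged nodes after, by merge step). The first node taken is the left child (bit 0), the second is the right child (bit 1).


Huffman tree construction:
Step 1: Merge D(3) + H(11) = 14
Step 2: Merge G(13) + (D+H)(14) = 27
Step 3: Merge E(22) + (G+(D+H))(27) = 49
Read each symbol's code off the tree from the root (left child = 0, right child = 1).

Codes:
  H: 111 (length 3)
  G: 10 (length 2)
  D: 110 (length 3)
  E: 0 (length 1)
Average code length: 90/49 = 1.8367 bits/symbol


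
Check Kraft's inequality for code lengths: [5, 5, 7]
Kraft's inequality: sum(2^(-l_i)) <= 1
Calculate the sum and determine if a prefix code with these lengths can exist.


Sum = 2^(-5) + 2^(-5) + 2^(-7)
    = 0.03125 + 0.03125 + 0.0078125
    = 9/128 = 0.0703125
Since 0.0703125 <= 1, Kraft's inequality IS satisfied.
A prefix code with these lengths CAN exist.

Kraft sum = 0.0703125. Satisfied.


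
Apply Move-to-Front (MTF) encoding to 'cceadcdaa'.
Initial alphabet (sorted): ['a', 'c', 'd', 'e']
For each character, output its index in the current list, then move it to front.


MTF encoding:
'c': index 1 in ['a', 'c', 'd', 'e'] -> ['c', 'a', 'd', 'e']
'c': index 0 in ['c', 'a', 'd', 'e'] -> ['c', 'a', 'd', 'e']
'e': index 3 in ['c', 'a', 'd', 'e'] -> ['e', 'c', 'a', 'd']
'a': index 2 in ['e', 'c', 'a', 'd'] -> ['a', 'e', 'c', 'd']
'd': index 3 in ['a', 'e', 'c', 'd'] -> ['d', 'a', 'e', 'c']
'c': index 3 in ['d', 'a', 'e', 'c'] -> ['c', 'd', 'a', 'e']
'd': index 1 in ['c', 'd', 'a', 'e'] -> ['d', 'c', 'a', 'e']
'a': index 2 in ['d', 'c', 'a', 'e'] -> ['a', 'd', 'c', 'e']
'a': index 0 in ['a', 'd', 'c', 'e'] -> ['a', 'd', 'c', 'e']


Output: [1, 0, 3, 2, 3, 3, 1, 2, 0]


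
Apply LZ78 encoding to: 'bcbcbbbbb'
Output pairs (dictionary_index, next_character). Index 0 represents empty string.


LZ78 encoding steps:
Dictionary: {0: ''}
Step 1: w='' (idx 0), next='b' -> output (0, 'b'), add 'b' as idx 1
Step 2: w='' (idx 0), next='c' -> output (0, 'c'), add 'c' as idx 2
Step 3: w='b' (idx 1), next='c' -> output (1, 'c'), add 'bc' as idx 3
Step 4: w='b' (idx 1), next='b' -> output (1, 'b'), add 'bb' as idx 4
Step 5: w='bb' (idx 4), next='b' -> output (4, 'b'), add 'bbb' as idx 5


Encoded: [(0, 'b'), (0, 'c'), (1, 'c'), (1, 'b'), (4, 'b')]


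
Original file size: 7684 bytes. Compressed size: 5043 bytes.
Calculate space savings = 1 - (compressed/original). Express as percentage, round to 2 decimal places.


ratio = compressed/original = 5043/7684 = 0.656299
savings = 1 - ratio = 1 - 0.656299 = 0.343701
as a percentage: 0.343701 * 100 = 34.37%

Space savings = 1 - 5043/7684 = 34.37%


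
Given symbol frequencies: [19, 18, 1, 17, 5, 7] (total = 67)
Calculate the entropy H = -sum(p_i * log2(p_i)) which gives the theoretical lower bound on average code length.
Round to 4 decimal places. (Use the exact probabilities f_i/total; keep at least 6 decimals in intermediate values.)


Per-symbol terms -p_i * log2(p_i) with p_i = f_i/67:
  p = 19/67 = 0.283582: log2(p) = -1.818162, -p*log2(p) = 0.515598
  p = 18/67 = 0.268657: log2(p) = -1.896164, -p*log2(p) = 0.509417
  p = 1/67 = 0.014925: log2(p) = -6.066089, -p*log2(p) = 0.090539
  p = 17/67 = 0.253731: log2(p) = -1.978626, -p*log2(p) = 0.502040
  p = 5/67 = 0.074627: log2(p) = -3.744161, -p*log2(p) = 0.279415
  p = 7/67 = 0.104478: log2(p) = -3.258734, -p*log2(p) = 0.340465
H = 0.515598 + 0.509417 + 0.090539 + 0.502040 + 0.279415 + 0.340465 = 2.237474

H = 2.2375 bits/symbol


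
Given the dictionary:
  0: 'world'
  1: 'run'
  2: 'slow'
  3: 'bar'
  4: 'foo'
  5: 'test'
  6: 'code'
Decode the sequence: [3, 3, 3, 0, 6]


Look up each index in the dictionary:
  3 -> 'bar'
  3 -> 'bar'
  3 -> 'bar'
  0 -> 'world'
  6 -> 'code'

Decoded: "bar bar bar world code"


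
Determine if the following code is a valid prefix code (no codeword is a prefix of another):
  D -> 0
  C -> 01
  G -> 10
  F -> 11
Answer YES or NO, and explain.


Checking each pair (does one codeword prefix another?):
  D='0' vs C='01': prefix -- VIOLATION

NO -- this is NOT a valid prefix code. D (0) is a prefix of C (01).


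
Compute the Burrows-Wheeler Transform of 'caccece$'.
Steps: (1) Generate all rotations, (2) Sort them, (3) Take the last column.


Rotations (sorted):
  0: $caccece -> last char: e
  1: accece$c -> last char: c
  2: caccece$ -> last char: $
  3: ccece$ca -> last char: a
  4: ce$cacce -> last char: e
  5: cece$cac -> last char: c
  6: e$caccec -> last char: c
  7: ece$cacc -> last char: c


BWT = ec$aeccc


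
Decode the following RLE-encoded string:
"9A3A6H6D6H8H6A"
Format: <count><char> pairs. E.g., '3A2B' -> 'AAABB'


Expanding each <count><char> pair:
  9A -> 'AAAAAAAAA'
  3A -> 'AAA'
  6H -> 'HHHHHH'
  6D -> 'DDDDDD'
  6H -> 'HHHHHH'
  8H -> 'HHHHHHHH'
  6A -> 'AAAAAA'

Decoded = AAAAAAAAAAAAHHHHHHDDDDDDHHHHHHHHHHHHHHAAAAAA


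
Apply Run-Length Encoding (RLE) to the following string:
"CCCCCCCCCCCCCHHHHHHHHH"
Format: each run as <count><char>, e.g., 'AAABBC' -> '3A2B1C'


Scanning runs left to right:
  i=0: run of 'C' x 13 -> '13C'
  i=13: run of 'H' x 9 -> '9H'

RLE = 13C9H


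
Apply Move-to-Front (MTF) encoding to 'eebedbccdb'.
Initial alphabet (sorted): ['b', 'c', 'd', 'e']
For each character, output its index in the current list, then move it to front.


MTF encoding:
'e': index 3 in ['b', 'c', 'd', 'e'] -> ['e', 'b', 'c', 'd']
'e': index 0 in ['e', 'b', 'c', 'd'] -> ['e', 'b', 'c', 'd']
'b': index 1 in ['e', 'b', 'c', 'd'] -> ['b', 'e', 'c', 'd']
'e': index 1 in ['b', 'e', 'c', 'd'] -> ['e', 'b', 'c', 'd']
'd': index 3 in ['e', 'b', 'c', 'd'] -> ['d', 'e', 'b', 'c']
'b': index 2 in ['d', 'e', 'b', 'c'] -> ['b', 'd', 'e', 'c']
'c': index 3 in ['b', 'd', 'e', 'c'] -> ['c', 'b', 'd', 'e']
'c': index 0 in ['c', 'b', 'd', 'e'] -> ['c', 'b', 'd', 'e']
'd': index 2 in ['c', 'b', 'd', 'e'] -> ['d', 'c', 'b', 'e']
'b': index 2 in ['d', 'c', 'b', 'e'] -> ['b', 'd', 'c', 'e']


Output: [3, 0, 1, 1, 3, 2, 3, 0, 2, 2]


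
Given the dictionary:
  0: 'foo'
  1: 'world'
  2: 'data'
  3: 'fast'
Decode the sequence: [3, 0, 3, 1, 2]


Look up each index in the dictionary:
  3 -> 'fast'
  0 -> 'foo'
  3 -> 'fast'
  1 -> 'world'
  2 -> 'data'

Decoded: "fast foo fast world data"


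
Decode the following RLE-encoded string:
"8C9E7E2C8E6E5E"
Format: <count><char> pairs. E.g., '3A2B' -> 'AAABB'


Expanding each <count><char> pair:
  8C -> 'CCCCCCCC'
  9E -> 'EEEEEEEEE'
  7E -> 'EEEEEEE'
  2C -> 'CC'
  8E -> 'EEEEEEEE'
  6E -> 'EEEEEE'
  5E -> 'EEEEE'

Decoded = CCCCCCCCEEEEEEEEEEEEEEEECCEEEEEEEEEEEEEEEEEEE


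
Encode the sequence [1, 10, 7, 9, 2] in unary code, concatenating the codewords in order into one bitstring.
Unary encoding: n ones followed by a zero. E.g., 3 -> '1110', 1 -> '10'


Encode each number as n ones followed by a terminating 0:
  1 -> 10 (2 bits)
  10 -> 11111111110 (11 bits)
  7 -> 11111110 (8 bits)
  9 -> 1111111110 (10 bits)
  2 -> 110 (3 bits)
Total length = 2 + 11 + 8 + 10 + 3 = 34 bits.

Unary([1, 10, 7, 9, 2]) = 1011111111110111111101111111110110 (34 bits)


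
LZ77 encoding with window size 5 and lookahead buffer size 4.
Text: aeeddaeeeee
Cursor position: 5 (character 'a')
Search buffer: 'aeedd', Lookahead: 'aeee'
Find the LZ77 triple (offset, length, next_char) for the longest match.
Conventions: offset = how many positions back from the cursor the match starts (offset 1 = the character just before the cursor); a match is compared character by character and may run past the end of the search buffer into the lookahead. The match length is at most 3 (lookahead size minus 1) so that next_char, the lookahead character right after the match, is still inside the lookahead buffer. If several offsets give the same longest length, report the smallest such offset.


Try each offset into the search buffer:
  offset=1 (pos 4, char 'd'): match length 0
  offset=2 (pos 3, char 'd'): match length 0
  offset=3 (pos 2, char 'e'): match length 0
  offset=4 (pos 1, char 'e'): match length 0
  offset=5 (pos 0, char 'a'): match length 3
Longest match has length 3 at offset 5.
next_char = character at position 5 + 3 = 8 -> 'e'

Best match: offset=5, length=3 (matching 'aee' starting at position 0)
LZ77 triple: (5, 3, 'e')


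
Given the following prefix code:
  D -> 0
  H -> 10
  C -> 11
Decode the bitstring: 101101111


Decoding step by step:
Bits 10 -> H
Bits 11 -> C
Bits 0 -> D
Bits 11 -> C
Bits 11 -> C


Decoded message: HCDCC


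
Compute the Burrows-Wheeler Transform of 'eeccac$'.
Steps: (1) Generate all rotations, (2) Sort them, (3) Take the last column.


Rotations (sorted):
  0: $eeccac -> last char: c
  1: ac$eecc -> last char: c
  2: c$eecca -> last char: a
  3: cac$eec -> last char: c
  4: ccac$ee -> last char: e
  5: eccac$e -> last char: e
  6: eeccac$ -> last char: $


BWT = ccacee$


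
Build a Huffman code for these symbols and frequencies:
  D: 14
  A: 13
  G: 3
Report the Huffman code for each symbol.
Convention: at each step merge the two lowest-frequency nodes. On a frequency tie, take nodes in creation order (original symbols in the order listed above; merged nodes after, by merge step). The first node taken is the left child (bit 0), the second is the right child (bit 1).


Huffman tree construction:
Step 1: Merge G(3) + A(13) = 16
Step 2: Merge D(14) + (G+A)(16) = 30
Read each symbol's code off the tree from the root (left child = 0, right child = 1).

Codes:
  D: 0 (length 1)
  A: 11 (length 2)
  G: 10 (length 2)
Average code length: 46/30 = 1.5333 bits/symbol


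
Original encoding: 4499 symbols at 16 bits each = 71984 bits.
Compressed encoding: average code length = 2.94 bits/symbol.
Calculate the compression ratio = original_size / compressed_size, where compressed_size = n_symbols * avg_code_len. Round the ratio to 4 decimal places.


original_size = n_symbols * orig_bits = 4499 * 16 = 71984 bits
compressed_size = n_symbols * avg_code_len = 4499 * 2.94 = 13227.06 bits
ratio = original_size / compressed_size = 71984 / 13227.06 = 5.4422

Compression ratio = 5.4422


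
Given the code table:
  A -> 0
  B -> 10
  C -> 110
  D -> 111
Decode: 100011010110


Decoding:
10 -> B
0 -> A
0 -> A
110 -> C
10 -> B
110 -> C


Result: BAACBC


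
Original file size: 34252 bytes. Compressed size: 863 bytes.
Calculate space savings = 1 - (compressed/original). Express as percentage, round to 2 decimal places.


ratio = compressed/original = 863/34252 = 0.025196
savings = 1 - ratio = 1 - 0.025196 = 0.974804
as a percentage: 0.974804 * 100 = 97.48%

Space savings = 1 - 863/34252 = 97.48%


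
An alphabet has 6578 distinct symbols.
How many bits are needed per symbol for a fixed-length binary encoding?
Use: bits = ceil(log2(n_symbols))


log2(6578) = 12.6834
Bracket: 2^12 = 4096 < 6578 <= 2^13 = 8192
So ceil(log2(6578)) = 13

bits = ceil(log2(6578)) = ceil(12.6834) = 13 bits


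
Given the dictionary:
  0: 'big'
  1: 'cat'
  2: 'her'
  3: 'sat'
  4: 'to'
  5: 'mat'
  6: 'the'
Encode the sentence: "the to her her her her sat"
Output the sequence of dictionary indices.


Look up each word in the dictionary:
  'the' -> 6
  'to' -> 4
  'her' -> 2
  'her' -> 2
  'her' -> 2
  'her' -> 2
  'sat' -> 3

Encoded: [6, 4, 2, 2, 2, 2, 3]


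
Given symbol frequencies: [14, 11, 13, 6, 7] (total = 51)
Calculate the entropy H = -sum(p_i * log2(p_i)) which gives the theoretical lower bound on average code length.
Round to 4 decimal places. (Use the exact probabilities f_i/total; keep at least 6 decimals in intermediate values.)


Per-symbol terms -p_i * log2(p_i) with p_i = f_i/51:
  p = 14/51 = 0.274510: log2(p) = -1.865070, -p*log2(p) = 0.511980
  p = 11/51 = 0.215686: log2(p) = -2.212994, -p*log2(p) = 0.477312
  p = 13/51 = 0.254902: log2(p) = -1.971986, -p*log2(p) = 0.502663
  p = 6/51 = 0.117647: log2(p) = -3.087463, -p*log2(p) = 0.363231
  p = 7/51 = 0.137255: log2(p) = -2.865070, -p*log2(p) = 0.393245
H = 0.511980 + 0.477312 + 0.502663 + 0.363231 + 0.393245 = 2.248431

H = 2.2484 bits/symbol


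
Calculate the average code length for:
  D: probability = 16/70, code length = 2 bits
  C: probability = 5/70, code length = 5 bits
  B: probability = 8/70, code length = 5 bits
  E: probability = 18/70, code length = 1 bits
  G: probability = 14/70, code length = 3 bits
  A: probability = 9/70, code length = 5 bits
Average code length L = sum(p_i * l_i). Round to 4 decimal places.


Weighted contributions p_i * l_i:
  D: (16/70) * 2 = 32/70
  C: (5/70) * 5 = 25/70
  B: (8/70) * 5 = 40/70
  E: (18/70) * 1 = 18/70
  G: (14/70) * 3 = 42/70
  A: (9/70) * 5 = 45/70
Sum = (32 + 25 + 40 + 18 + 42 + 45)/70 = 202/70

L = 202/70 = 2.8857 bits/symbol


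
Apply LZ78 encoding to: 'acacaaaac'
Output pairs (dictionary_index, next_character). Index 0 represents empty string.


LZ78 encoding steps:
Dictionary: {0: ''}
Step 1: w='' (idx 0), next='a' -> output (0, 'a'), add 'a' as idx 1
Step 2: w='' (idx 0), next='c' -> output (0, 'c'), add 'c' as idx 2
Step 3: w='a' (idx 1), next='c' -> output (1, 'c'), add 'ac' as idx 3
Step 4: w='a' (idx 1), next='a' -> output (1, 'a'), add 'aa' as idx 4
Step 5: w='aa' (idx 4), next='c' -> output (4, 'c'), add 'aac' as idx 5


Encoded: [(0, 'a'), (0, 'c'), (1, 'c'), (1, 'a'), (4, 'c')]


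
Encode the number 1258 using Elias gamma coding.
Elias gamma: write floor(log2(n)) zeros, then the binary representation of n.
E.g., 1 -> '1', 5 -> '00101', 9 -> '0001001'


num_bits = floor(log2(1258)) + 1 = 11
leading_zeros = num_bits - 1 = 10
binary(1258) = 10011101010

Elias gamma(1258) = '0000000000' + '10011101010' = 000000000010011101010 (21 bits)


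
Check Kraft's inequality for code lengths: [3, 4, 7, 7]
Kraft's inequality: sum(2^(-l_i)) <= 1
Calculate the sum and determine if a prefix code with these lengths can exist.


Sum = 2^(-3) + 2^(-4) + 2^(-7) + 2^(-7)
    = 0.125 + 0.0625 + 0.0078125 + 0.0078125
    = 26/128 = 0.203125
Since 0.203125 <= 1, Kraft's inequality IS satisfied.
A prefix code with these lengths CAN exist.

Kraft sum = 0.203125. Satisfied.


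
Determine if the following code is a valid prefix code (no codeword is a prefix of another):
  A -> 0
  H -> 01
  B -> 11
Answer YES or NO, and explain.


Checking each pair (does one codeword prefix another?):
  A='0' vs H='01': prefix -- VIOLATION

NO -- this is NOT a valid prefix code. A (0) is a prefix of H (01).


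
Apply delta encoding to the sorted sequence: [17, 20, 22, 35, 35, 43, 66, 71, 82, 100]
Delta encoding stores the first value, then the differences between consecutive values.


First value: 17
Deltas:
  20 - 17 = 3
  22 - 20 = 2
  35 - 22 = 13
  35 - 35 = 0
  43 - 35 = 8
  66 - 43 = 23
  71 - 66 = 5
  82 - 71 = 11
  100 - 82 = 18


Delta encoded: [17, 3, 2, 13, 0, 8, 23, 5, 11, 18]


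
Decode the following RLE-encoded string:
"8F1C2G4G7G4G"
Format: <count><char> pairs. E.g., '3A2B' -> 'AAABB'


Expanding each <count><char> pair:
  8F -> 'FFFFFFFF'
  1C -> 'C'
  2G -> 'GG'
  4G -> 'GGGG'
  7G -> 'GGGGGGG'
  4G -> 'GGGG'

Decoded = FFFFFFFFCGGGGGGGGGGGGGGGGG


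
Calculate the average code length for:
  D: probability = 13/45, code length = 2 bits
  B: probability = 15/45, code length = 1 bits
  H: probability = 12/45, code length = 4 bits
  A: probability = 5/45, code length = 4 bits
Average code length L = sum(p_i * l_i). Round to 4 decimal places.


Weighted contributions p_i * l_i:
  D: (13/45) * 2 = 26/45
  B: (15/45) * 1 = 15/45
  H: (12/45) * 4 = 48/45
  A: (5/45) * 4 = 20/45
Sum = (26 + 15 + 48 + 20)/45 = 109/45

L = 109/45 = 2.4222 bits/symbol


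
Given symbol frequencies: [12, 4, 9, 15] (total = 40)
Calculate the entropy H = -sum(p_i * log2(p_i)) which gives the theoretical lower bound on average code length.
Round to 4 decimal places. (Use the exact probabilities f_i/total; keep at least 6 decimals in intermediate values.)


Per-symbol terms -p_i * log2(p_i) with p_i = f_i/40:
  p = 12/40 = 0.300000: log2(p) = -1.736966, -p*log2(p) = 0.521090
  p = 4/40 = 0.100000: log2(p) = -3.321928, -p*log2(p) = 0.332193
  p = 9/40 = 0.225000: log2(p) = -2.152003, -p*log2(p) = 0.484201
  p = 15/40 = 0.375000: log2(p) = -1.415037, -p*log2(p) = 0.530639
H = 0.521090 + 0.332193 + 0.484201 + 0.530639 = 1.868123

H = 1.8681 bits/symbol


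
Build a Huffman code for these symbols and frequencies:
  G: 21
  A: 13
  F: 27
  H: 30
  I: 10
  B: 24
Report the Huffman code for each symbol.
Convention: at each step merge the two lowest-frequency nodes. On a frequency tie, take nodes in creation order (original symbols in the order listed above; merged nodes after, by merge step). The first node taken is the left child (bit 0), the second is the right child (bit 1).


Huffman tree construction:
Step 1: Merge I(10) + A(13) = 23
Step 2: Merge G(21) + (I+A)(23) = 44
Step 3: Merge B(24) + F(27) = 51
Step 4: Merge H(30) + (G+(I+A))(44) = 74
Step 5: Merge (B+F)(51) + (H+(G+(I+A)))(74) = 125
Read each symbol's code off the tree from the root (left child = 0, right child = 1).

Codes:
  G: 110 (length 3)
  A: 1111 (length 4)
  F: 01 (length 2)
  H: 10 (length 2)
  I: 1110 (length 4)
  B: 00 (length 2)
Average code length: 317/125 = 2.5360 bits/symbol


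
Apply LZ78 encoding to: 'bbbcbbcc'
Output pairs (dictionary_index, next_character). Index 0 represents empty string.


LZ78 encoding steps:
Dictionary: {0: ''}
Step 1: w='' (idx 0), next='b' -> output (0, 'b'), add 'b' as idx 1
Step 2: w='b' (idx 1), next='b' -> output (1, 'b'), add 'bb' as idx 2
Step 3: w='' (idx 0), next='c' -> output (0, 'c'), add 'c' as idx 3
Step 4: w='bb' (idx 2), next='c' -> output (2, 'c'), add 'bbc' as idx 4
Step 5: w='c' (idx 3), end of input -> output (3, '')


Encoded: [(0, 'b'), (1, 'b'), (0, 'c'), (2, 'c'), (3, '')]


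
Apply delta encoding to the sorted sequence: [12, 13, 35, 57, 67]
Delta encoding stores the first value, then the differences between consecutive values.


First value: 12
Deltas:
  13 - 12 = 1
  35 - 13 = 22
  57 - 35 = 22
  67 - 57 = 10


Delta encoded: [12, 1, 22, 22, 10]


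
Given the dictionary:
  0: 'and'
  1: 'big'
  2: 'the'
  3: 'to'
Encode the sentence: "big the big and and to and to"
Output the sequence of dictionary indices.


Look up each word in the dictionary:
  'big' -> 1
  'the' -> 2
  'big' -> 1
  'and' -> 0
  'and' -> 0
  'to' -> 3
  'and' -> 0
  'to' -> 3

Encoded: [1, 2, 1, 0, 0, 3, 0, 3]


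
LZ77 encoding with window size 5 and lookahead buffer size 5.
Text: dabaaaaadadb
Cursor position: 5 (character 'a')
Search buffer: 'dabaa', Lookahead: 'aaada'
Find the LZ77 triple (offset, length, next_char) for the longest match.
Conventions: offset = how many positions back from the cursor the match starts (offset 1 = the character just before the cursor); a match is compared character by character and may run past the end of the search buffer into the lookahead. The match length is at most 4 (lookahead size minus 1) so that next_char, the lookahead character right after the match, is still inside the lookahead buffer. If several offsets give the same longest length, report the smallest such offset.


Try each offset into the search buffer:
  offset=1 (pos 4, char 'a'): match length 3
  offset=2 (pos 3, char 'a'): match length 3
  offset=3 (pos 2, char 'b'): match length 0
  offset=4 (pos 1, char 'a'): match length 1
  offset=5 (pos 0, char 'd'): match length 0
Longest match has length 3, found at offsets 1, 2; take the smallest, offset 1.
next_char = character at position 5 + 3 = 8 -> 'd'

Best match: offset=1, length=3 (matching 'aaa' starting at position 4)
LZ77 triple: (1, 3, 'd')


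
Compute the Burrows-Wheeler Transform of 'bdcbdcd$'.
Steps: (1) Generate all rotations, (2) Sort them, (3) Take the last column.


Rotations (sorted):
  0: $bdcbdcd -> last char: d
  1: bdcbdcd$ -> last char: $
  2: bdcd$bdc -> last char: c
  3: cbdcd$bd -> last char: d
  4: cd$bdcbd -> last char: d
  5: d$bdcbdc -> last char: c
  6: dcbdcd$b -> last char: b
  7: dcd$bdcb -> last char: b


BWT = d$cddcbb


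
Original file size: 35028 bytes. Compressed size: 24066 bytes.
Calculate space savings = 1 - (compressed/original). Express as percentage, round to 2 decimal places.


ratio = compressed/original = 24066/35028 = 0.68705
savings = 1 - ratio = 1 - 0.68705 = 0.31295
as a percentage: 0.31295 * 100 = 31.29%

Space savings = 1 - 24066/35028 = 31.29%


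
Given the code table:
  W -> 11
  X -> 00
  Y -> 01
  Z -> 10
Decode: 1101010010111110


Decoding:
11 -> W
01 -> Y
01 -> Y
00 -> X
10 -> Z
11 -> W
11 -> W
10 -> Z


Result: WYYXZWWZ


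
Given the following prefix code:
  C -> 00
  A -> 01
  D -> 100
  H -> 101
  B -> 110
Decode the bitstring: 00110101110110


Decoding step by step:
Bits 00 -> C
Bits 110 -> B
Bits 101 -> H
Bits 110 -> B
Bits 110 -> B


Decoded message: CBHBB


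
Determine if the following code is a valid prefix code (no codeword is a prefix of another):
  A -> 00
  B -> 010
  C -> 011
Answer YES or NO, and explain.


Checking each pair (does one codeword prefix another?):
  A='00' vs B='010': no prefix
  A='00' vs C='011': no prefix
  B='010' vs A='00': no prefix
  B='010' vs C='011': no prefix
  C='011' vs A='00': no prefix
  C='011' vs B='010': no prefix
No violation found over all pairs.

YES -- this is a valid prefix code. No codeword is a prefix of any other codeword.


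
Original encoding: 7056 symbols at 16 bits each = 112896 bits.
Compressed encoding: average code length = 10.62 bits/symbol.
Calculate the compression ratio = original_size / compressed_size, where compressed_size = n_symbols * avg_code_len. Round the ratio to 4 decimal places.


original_size = n_symbols * orig_bits = 7056 * 16 = 112896 bits
compressed_size = n_symbols * avg_code_len = 7056 * 10.62 = 74934.72 bits
ratio = original_size / compressed_size = 112896 / 74934.72 = 1.5066

Compression ratio = 1.5066


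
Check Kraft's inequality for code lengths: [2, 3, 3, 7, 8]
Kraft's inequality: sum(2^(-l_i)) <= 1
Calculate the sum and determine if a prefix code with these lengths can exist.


Sum = 2^(-2) + 2^(-3) + 2^(-3) + 2^(-7) + 2^(-8)
    = 0.25 + 0.125 + 0.125 + 0.0078125 + 0.00390625
    = 131/256 = 0.51171875
Since 0.51171875 <= 1, Kraft's inequality IS satisfied.
A prefix code with these lengths CAN exist.

Kraft sum = 0.51171875. Satisfied.


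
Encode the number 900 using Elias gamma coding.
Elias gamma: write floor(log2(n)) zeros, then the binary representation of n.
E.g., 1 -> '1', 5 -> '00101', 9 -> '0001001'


num_bits = floor(log2(900)) + 1 = 10
leading_zeros = num_bits - 1 = 9
binary(900) = 1110000100

Elias gamma(900) = '000000000' + '1110000100' = 0000000001110000100 (19 bits)


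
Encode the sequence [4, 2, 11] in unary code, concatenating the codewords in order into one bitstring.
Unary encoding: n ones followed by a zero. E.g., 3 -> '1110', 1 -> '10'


Encode each number as n ones followed by a terminating 0:
  4 -> 11110 (5 bits)
  2 -> 110 (3 bits)
  11 -> 111111111110 (12 bits)
Total length = 5 + 3 + 12 = 20 bits.

Unary([4, 2, 11]) = 11110110111111111110 (20 bits)


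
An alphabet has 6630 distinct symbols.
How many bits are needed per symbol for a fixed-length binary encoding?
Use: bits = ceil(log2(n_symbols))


log2(6630) = 12.6948
Bracket: 2^12 = 4096 < 6630 <= 2^13 = 8192
So ceil(log2(6630)) = 13

bits = ceil(log2(6630)) = ceil(12.6948) = 13 bits


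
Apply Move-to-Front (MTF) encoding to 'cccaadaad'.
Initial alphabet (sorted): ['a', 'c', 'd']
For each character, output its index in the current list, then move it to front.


MTF encoding:
'c': index 1 in ['a', 'c', 'd'] -> ['c', 'a', 'd']
'c': index 0 in ['c', 'a', 'd'] -> ['c', 'a', 'd']
'c': index 0 in ['c', 'a', 'd'] -> ['c', 'a', 'd']
'a': index 1 in ['c', 'a', 'd'] -> ['a', 'c', 'd']
'a': index 0 in ['a', 'c', 'd'] -> ['a', 'c', 'd']
'd': index 2 in ['a', 'c', 'd'] -> ['d', 'a', 'c']
'a': index 1 in ['d', 'a', 'c'] -> ['a', 'd', 'c']
'a': index 0 in ['a', 'd', 'c'] -> ['a', 'd', 'c']
'd': index 1 in ['a', 'd', 'c'] -> ['d', 'a', 'c']


Output: [1, 0, 0, 1, 0, 2, 1, 0, 1]


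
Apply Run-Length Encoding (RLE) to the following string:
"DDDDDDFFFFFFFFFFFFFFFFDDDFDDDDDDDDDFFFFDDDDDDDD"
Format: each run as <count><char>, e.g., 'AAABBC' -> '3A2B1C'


Scanning runs left to right:
  i=0: run of 'D' x 6 -> '6D'
  i=6: run of 'F' x 16 -> '16F'
  i=22: run of 'D' x 3 -> '3D'
  i=25: run of 'F' x 1 -> '1F'
  i=26: run of 'D' x 9 -> '9D'
  i=35: run of 'F' x 4 -> '4F'
  i=39: run of 'D' x 8 -> '8D'

RLE = 6D16F3D1F9D4F8D


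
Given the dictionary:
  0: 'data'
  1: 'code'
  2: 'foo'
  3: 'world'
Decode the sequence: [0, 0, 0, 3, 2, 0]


Look up each index in the dictionary:
  0 -> 'data'
  0 -> 'data'
  0 -> 'data'
  3 -> 'world'
  2 -> 'foo'
  0 -> 'data'

Decoded: "data data data world foo data"


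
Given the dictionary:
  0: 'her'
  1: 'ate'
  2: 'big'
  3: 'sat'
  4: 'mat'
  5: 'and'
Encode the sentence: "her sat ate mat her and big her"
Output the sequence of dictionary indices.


Look up each word in the dictionary:
  'her' -> 0
  'sat' -> 3
  'ate' -> 1
  'mat' -> 4
  'her' -> 0
  'and' -> 5
  'big' -> 2
  'her' -> 0

Encoded: [0, 3, 1, 4, 0, 5, 2, 0]


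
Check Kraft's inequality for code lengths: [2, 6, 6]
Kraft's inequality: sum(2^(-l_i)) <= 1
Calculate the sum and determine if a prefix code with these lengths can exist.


Sum = 2^(-2) + 2^(-6) + 2^(-6)
    = 0.25 + 0.015625 + 0.015625
    = 18/64 = 0.28125
Since 0.28125 <= 1, Kraft's inequality IS satisfied.
A prefix code with these lengths CAN exist.

Kraft sum = 0.28125. Satisfied.


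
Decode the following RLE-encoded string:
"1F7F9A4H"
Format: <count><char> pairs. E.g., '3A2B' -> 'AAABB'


Expanding each <count><char> pair:
  1F -> 'F'
  7F -> 'FFFFFFF'
  9A -> 'AAAAAAAAA'
  4H -> 'HHHH'

Decoded = FFFFFFFFAAAAAAAAAHHHH


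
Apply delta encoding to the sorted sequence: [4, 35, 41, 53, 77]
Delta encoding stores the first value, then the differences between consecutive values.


First value: 4
Deltas:
  35 - 4 = 31
  41 - 35 = 6
  53 - 41 = 12
  77 - 53 = 24


Delta encoded: [4, 31, 6, 12, 24]


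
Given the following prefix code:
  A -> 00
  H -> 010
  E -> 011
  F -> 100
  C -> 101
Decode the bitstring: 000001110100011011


Decoding step by step:
Bits 00 -> A
Bits 00 -> A
Bits 011 -> E
Bits 101 -> C
Bits 00 -> A
Bits 011 -> E
Bits 011 -> E


Decoded message: AAECAEE


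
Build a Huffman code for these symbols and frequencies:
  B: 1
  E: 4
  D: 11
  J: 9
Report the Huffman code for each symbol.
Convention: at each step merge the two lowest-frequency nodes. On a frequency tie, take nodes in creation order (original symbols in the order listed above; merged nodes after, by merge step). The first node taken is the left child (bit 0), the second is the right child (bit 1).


Huffman tree construction:
Step 1: Merge B(1) + E(4) = 5
Step 2: Merge (B+E)(5) + J(9) = 14
Step 3: Merge D(11) + ((B+E)+J)(14) = 25
Read each symbol's code off the tree from the root (left child = 0, right child = 1).

Codes:
  B: 100 (length 3)
  E: 101 (length 3)
  D: 0 (length 1)
  J: 11 (length 2)
Average code length: 44/25 = 1.7600 bits/symbol


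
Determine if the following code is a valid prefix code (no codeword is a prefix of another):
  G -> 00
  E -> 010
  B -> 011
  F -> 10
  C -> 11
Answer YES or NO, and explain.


Checking each pair (does one codeword prefix another?):
  G='00' vs E='010': no prefix
  G='00' vs B='011': no prefix
  G='00' vs F='10': no prefix
  G='00' vs C='11': no prefix
  E='010' vs G='00': no prefix
  E='010' vs B='011': no prefix
  E='010' vs F='10': no prefix
  E='010' vs C='11': no prefix
  B='011' vs G='00': no prefix
  B='011' vs E='010': no prefix
  B='011' vs F='10': no prefix
  B='011' vs C='11': no prefix
  F='10' vs G='00': no prefix
  F='10' vs E='010': no prefix
  F='10' vs B='011': no prefix
  F='10' vs C='11': no prefix
  C='11' vs G='00': no prefix
  C='11' vs E='010': no prefix
  C='11' vs B='011': no prefix
  C='11' vs F='10': no prefix
No violation found over all pairs.

YES -- this is a valid prefix code. No codeword is a prefix of any other codeword.


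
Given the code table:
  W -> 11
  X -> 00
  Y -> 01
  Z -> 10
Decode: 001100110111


Decoding:
00 -> X
11 -> W
00 -> X
11 -> W
01 -> Y
11 -> W


Result: XWXWYW
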